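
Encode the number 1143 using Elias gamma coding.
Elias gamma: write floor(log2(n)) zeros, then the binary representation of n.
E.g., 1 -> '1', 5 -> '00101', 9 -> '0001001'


num_bits = floor(log2(1143)) + 1 = 11
leading_zeros = num_bits - 1 = 10
binary(1143) = 10001110111

Elias gamma(1143) = '0000000000' + '10001110111' = 000000000010001110111 (21 bits)


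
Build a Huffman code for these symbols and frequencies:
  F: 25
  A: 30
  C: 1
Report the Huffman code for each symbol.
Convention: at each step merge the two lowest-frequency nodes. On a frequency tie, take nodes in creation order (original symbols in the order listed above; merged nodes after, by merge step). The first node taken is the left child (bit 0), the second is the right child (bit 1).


Huffman tree construction:
Step 1: Merge C(1) + F(25) = 26
Step 2: Merge (C+F)(26) + A(30) = 56
Read each symbol's code off the tree from the root (left child = 0, right child = 1).

Codes:
  F: 01 (length 2)
  A: 1 (length 1)
  C: 00 (length 2)
Average code length: 82/56 = 1.4643 bits/symbol


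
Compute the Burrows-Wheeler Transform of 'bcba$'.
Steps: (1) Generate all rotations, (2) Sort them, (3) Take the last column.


Rotations (sorted):
  0: $bcba -> last char: a
  1: a$bcb -> last char: b
  2: ba$bc -> last char: c
  3: bcba$ -> last char: $
  4: cba$b -> last char: b


BWT = abc$b


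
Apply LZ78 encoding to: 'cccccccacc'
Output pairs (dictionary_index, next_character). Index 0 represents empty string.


LZ78 encoding steps:
Dictionary: {0: ''}
Step 1: w='' (idx 0), next='c' -> output (0, 'c'), add 'c' as idx 1
Step 2: w='c' (idx 1), next='c' -> output (1, 'c'), add 'cc' as idx 2
Step 3: w='cc' (idx 2), next='c' -> output (2, 'c'), add 'ccc' as idx 3
Step 4: w='c' (idx 1), next='a' -> output (1, 'a'), add 'ca' as idx 4
Step 5: w='cc' (idx 2), end of input -> output (2, '')


Encoded: [(0, 'c'), (1, 'c'), (2, 'c'), (1, 'a'), (2, '')]


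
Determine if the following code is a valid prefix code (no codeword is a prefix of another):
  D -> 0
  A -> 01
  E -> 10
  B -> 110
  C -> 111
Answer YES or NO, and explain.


Checking each pair (does one codeword prefix another?):
  D='0' vs A='01': prefix -- VIOLATION

NO -- this is NOT a valid prefix code. D (0) is a prefix of A (01).


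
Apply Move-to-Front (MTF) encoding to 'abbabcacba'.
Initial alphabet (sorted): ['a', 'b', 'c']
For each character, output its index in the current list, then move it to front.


MTF encoding:
'a': index 0 in ['a', 'b', 'c'] -> ['a', 'b', 'c']
'b': index 1 in ['a', 'b', 'c'] -> ['b', 'a', 'c']
'b': index 0 in ['b', 'a', 'c'] -> ['b', 'a', 'c']
'a': index 1 in ['b', 'a', 'c'] -> ['a', 'b', 'c']
'b': index 1 in ['a', 'b', 'c'] -> ['b', 'a', 'c']
'c': index 2 in ['b', 'a', 'c'] -> ['c', 'b', 'a']
'a': index 2 in ['c', 'b', 'a'] -> ['a', 'c', 'b']
'c': index 1 in ['a', 'c', 'b'] -> ['c', 'a', 'b']
'b': index 2 in ['c', 'a', 'b'] -> ['b', 'c', 'a']
'a': index 2 in ['b', 'c', 'a'] -> ['a', 'b', 'c']


Output: [0, 1, 0, 1, 1, 2, 2, 1, 2, 2]


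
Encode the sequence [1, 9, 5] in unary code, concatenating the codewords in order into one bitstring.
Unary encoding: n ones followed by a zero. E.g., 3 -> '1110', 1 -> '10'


Encode each number as n ones followed by a terminating 0:
  1 -> 10 (2 bits)
  9 -> 1111111110 (10 bits)
  5 -> 111110 (6 bits)
Total length = 2 + 10 + 6 = 18 bits.

Unary([1, 9, 5]) = 101111111110111110 (18 bits)


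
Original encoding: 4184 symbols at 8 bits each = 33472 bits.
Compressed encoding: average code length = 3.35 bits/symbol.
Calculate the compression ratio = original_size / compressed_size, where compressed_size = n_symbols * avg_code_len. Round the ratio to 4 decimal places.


original_size = n_symbols * orig_bits = 4184 * 8 = 33472 bits
compressed_size = n_symbols * avg_code_len = 4184 * 3.35 = 14016.4 bits
ratio = original_size / compressed_size = 33472 / 14016.4 = 2.3881

Compression ratio = 2.3881


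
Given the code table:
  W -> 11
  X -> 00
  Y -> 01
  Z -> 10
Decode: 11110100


Decoding:
11 -> W
11 -> W
01 -> Y
00 -> X


Result: WWYX


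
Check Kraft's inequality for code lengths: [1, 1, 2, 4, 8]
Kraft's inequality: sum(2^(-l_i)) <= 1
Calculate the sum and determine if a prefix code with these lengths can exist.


Sum = 2^(-1) + 2^(-1) + 2^(-2) + 2^(-4) + 2^(-8)
    = 0.5 + 0.5 + 0.25 + 0.0625 + 0.00390625
    = 337/256 = 1.31640625
Since 1.31640625 > 1, Kraft's inequality is NOT satisfied.
A prefix code with these lengths CANNOT exist.

Kraft sum = 1.31640625. Not satisfied.


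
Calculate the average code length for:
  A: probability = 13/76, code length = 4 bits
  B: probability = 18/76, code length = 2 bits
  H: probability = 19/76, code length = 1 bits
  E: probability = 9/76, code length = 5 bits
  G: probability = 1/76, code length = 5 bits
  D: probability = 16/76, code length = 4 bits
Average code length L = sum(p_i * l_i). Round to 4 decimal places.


Weighted contributions p_i * l_i:
  A: (13/76) * 4 = 52/76
  B: (18/76) * 2 = 36/76
  H: (19/76) * 1 = 19/76
  E: (9/76) * 5 = 45/76
  G: (1/76) * 5 = 5/76
  D: (16/76) * 4 = 64/76
Sum = (52 + 36 + 19 + 45 + 5 + 64)/76 = 221/76

L = 221/76 = 2.9079 bits/symbol


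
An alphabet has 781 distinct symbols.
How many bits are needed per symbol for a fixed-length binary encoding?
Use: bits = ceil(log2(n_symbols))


log2(781) = 9.6092
Bracket: 2^9 = 512 < 781 <= 2^10 = 1024
So ceil(log2(781)) = 10

bits = ceil(log2(781)) = ceil(9.6092) = 10 bits


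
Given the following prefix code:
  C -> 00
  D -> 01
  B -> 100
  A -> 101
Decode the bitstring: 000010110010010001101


Decoding step by step:
Bits 00 -> C
Bits 00 -> C
Bits 101 -> A
Bits 100 -> B
Bits 100 -> B
Bits 100 -> B
Bits 01 -> D
Bits 101 -> A


Decoded message: CCABBBDA


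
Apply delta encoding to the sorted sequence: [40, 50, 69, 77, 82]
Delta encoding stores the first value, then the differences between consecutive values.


First value: 40
Deltas:
  50 - 40 = 10
  69 - 50 = 19
  77 - 69 = 8
  82 - 77 = 5


Delta encoded: [40, 10, 19, 8, 5]


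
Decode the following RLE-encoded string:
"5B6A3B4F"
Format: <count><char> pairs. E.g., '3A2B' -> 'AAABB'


Expanding each <count><char> pair:
  5B -> 'BBBBB'
  6A -> 'AAAAAA'
  3B -> 'BBB'
  4F -> 'FFFF'

Decoded = BBBBBAAAAAABBBFFFF


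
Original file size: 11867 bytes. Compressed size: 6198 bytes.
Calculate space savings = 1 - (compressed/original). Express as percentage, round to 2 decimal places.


ratio = compressed/original = 6198/11867 = 0.522289
savings = 1 - ratio = 1 - 0.522289 = 0.477711
as a percentage: 0.477711 * 100 = 47.77%

Space savings = 1 - 6198/11867 = 47.77%


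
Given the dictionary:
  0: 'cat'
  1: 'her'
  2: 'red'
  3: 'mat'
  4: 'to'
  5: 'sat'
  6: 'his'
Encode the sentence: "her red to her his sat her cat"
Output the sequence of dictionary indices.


Look up each word in the dictionary:
  'her' -> 1
  'red' -> 2
  'to' -> 4
  'her' -> 1
  'his' -> 6
  'sat' -> 5
  'her' -> 1
  'cat' -> 0

Encoded: [1, 2, 4, 1, 6, 5, 1, 0]


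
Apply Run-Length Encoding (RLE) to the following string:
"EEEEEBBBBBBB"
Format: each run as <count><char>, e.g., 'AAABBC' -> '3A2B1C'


Scanning runs left to right:
  i=0: run of 'E' x 5 -> '5E'
  i=5: run of 'B' x 7 -> '7B'

RLE = 5E7B


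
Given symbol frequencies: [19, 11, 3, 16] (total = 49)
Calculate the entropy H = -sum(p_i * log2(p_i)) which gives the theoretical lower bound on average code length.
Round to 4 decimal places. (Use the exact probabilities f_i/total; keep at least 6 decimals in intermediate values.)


Per-symbol terms -p_i * log2(p_i) with p_i = f_i/49:
  p = 19/49 = 0.387755: log2(p) = -1.366782, -p*log2(p) = 0.529977
  p = 11/49 = 0.224490: log2(p) = -2.155278, -p*log2(p) = 0.483838
  p = 3/49 = 0.061224: log2(p) = -4.029747, -p*log2(p) = 0.246719
  p = 16/49 = 0.326531: log2(p) = -1.614710, -p*log2(p) = 0.527252
H = 0.529977 + 0.483838 + 0.246719 + 0.527252 = 1.787786

H = 1.7878 bits/symbol


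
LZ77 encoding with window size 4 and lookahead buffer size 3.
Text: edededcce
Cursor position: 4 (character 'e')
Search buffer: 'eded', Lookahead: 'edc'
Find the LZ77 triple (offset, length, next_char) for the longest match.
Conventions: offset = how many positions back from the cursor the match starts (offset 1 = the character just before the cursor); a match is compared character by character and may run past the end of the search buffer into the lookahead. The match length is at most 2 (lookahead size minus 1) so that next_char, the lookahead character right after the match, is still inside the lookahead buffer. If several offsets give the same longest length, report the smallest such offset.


Try each offset into the search buffer:
  offset=1 (pos 3, char 'd'): match length 0
  offset=2 (pos 2, char 'e'): match length 2
  offset=3 (pos 1, char 'd'): match length 0
  offset=4 (pos 0, char 'e'): match length 2
Longest match has length 2, found at offsets 2, 4; take the smallest, offset 2.
next_char = character at position 4 + 2 = 6 -> 'c'

Best match: offset=2, length=2 (matching 'ed' starting at position 2)
LZ77 triple: (2, 2, 'c')


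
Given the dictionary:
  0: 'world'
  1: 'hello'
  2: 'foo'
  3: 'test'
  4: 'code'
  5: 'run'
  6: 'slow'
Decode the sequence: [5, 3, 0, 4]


Look up each index in the dictionary:
  5 -> 'run'
  3 -> 'test'
  0 -> 'world'
  4 -> 'code'

Decoded: "run test world code"


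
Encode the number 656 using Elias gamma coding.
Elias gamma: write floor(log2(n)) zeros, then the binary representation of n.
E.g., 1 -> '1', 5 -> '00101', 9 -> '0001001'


num_bits = floor(log2(656)) + 1 = 10
leading_zeros = num_bits - 1 = 9
binary(656) = 1010010000

Elias gamma(656) = '000000000' + '1010010000' = 0000000001010010000 (19 bits)


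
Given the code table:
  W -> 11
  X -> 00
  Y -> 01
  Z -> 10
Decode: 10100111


Decoding:
10 -> Z
10 -> Z
01 -> Y
11 -> W


Result: ZZYW


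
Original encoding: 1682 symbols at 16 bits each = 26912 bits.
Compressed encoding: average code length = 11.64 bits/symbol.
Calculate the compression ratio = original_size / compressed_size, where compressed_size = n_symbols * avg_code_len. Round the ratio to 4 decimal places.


original_size = n_symbols * orig_bits = 1682 * 16 = 26912 bits
compressed_size = n_symbols * avg_code_len = 1682 * 11.64 = 19578.48 bits
ratio = original_size / compressed_size = 26912 / 19578.48 = 1.3746

Compression ratio = 1.3746


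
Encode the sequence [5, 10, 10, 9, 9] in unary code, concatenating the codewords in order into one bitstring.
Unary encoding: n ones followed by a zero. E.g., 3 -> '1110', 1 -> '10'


Encode each number as n ones followed by a terminating 0:
  5 -> 111110 (6 bits)
  10 -> 11111111110 (11 bits)
  10 -> 11111111110 (11 bits)
  9 -> 1111111110 (10 bits)
  9 -> 1111111110 (10 bits)
Total length = 6 + 11 + 11 + 10 + 10 = 48 bits.

Unary([5, 10, 10, 9, 9]) = 111110111111111101111111111011111111101111111110 (48 bits)


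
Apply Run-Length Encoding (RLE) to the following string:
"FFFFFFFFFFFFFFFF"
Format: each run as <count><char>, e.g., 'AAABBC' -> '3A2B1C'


Scanning runs left to right:
  i=0: run of 'F' x 16 -> '16F'

RLE = 16F


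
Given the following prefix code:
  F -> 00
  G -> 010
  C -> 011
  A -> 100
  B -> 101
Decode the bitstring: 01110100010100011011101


Decoding step by step:
Bits 011 -> C
Bits 101 -> B
Bits 00 -> F
Bits 010 -> G
Bits 100 -> A
Bits 011 -> C
Bits 011 -> C
Bits 101 -> B


Decoded message: CBFGACCB


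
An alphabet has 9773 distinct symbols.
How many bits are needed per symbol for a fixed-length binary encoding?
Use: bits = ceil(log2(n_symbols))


log2(9773) = 13.2546
Bracket: 2^13 = 8192 < 9773 <= 2^14 = 16384
So ceil(log2(9773)) = 14

bits = ceil(log2(9773)) = ceil(13.2546) = 14 bits


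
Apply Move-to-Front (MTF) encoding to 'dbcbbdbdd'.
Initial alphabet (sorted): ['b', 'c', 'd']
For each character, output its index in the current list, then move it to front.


MTF encoding:
'd': index 2 in ['b', 'c', 'd'] -> ['d', 'b', 'c']
'b': index 1 in ['d', 'b', 'c'] -> ['b', 'd', 'c']
'c': index 2 in ['b', 'd', 'c'] -> ['c', 'b', 'd']
'b': index 1 in ['c', 'b', 'd'] -> ['b', 'c', 'd']
'b': index 0 in ['b', 'c', 'd'] -> ['b', 'c', 'd']
'd': index 2 in ['b', 'c', 'd'] -> ['d', 'b', 'c']
'b': index 1 in ['d', 'b', 'c'] -> ['b', 'd', 'c']
'd': index 1 in ['b', 'd', 'c'] -> ['d', 'b', 'c']
'd': index 0 in ['d', 'b', 'c'] -> ['d', 'b', 'c']


Output: [2, 1, 2, 1, 0, 2, 1, 1, 0]


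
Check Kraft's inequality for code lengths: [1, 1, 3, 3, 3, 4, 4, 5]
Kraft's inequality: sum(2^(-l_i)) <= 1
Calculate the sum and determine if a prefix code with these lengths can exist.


Sum = 2^(-1) + 2^(-1) + 2^(-3) + 2^(-3) + 2^(-3) + 2^(-4) + 2^(-4) + 2^(-5)
    = 0.5 + 0.5 + 0.125 + 0.125 + 0.125 + 0.0625 + 0.0625 + 0.03125
    = 49/32 = 1.53125
Since 1.53125 > 1, Kraft's inequality is NOT satisfied.
A prefix code with these lengths CANNOT exist.

Kraft sum = 1.53125. Not satisfied.


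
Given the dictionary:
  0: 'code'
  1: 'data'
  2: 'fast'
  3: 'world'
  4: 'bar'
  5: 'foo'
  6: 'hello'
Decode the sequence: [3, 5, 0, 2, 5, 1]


Look up each index in the dictionary:
  3 -> 'world'
  5 -> 'foo'
  0 -> 'code'
  2 -> 'fast'
  5 -> 'foo'
  1 -> 'data'

Decoded: "world foo code fast foo data"


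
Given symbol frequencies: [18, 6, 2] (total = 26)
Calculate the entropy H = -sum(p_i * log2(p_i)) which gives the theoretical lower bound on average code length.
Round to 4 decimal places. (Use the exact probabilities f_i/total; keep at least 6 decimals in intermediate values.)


Per-symbol terms -p_i * log2(p_i) with p_i = f_i/26:
  p = 18/26 = 0.692308: log2(p) = -0.530515, -p*log2(p) = 0.367279
  p = 6/26 = 0.230769: log2(p) = -2.115477, -p*log2(p) = 0.488187
  p = 2/26 = 0.076923: log2(p) = -3.700440, -p*log2(p) = 0.284649
H = 0.367279 + 0.488187 + 0.284649 = 1.140115

H = 1.1401 bits/symbol


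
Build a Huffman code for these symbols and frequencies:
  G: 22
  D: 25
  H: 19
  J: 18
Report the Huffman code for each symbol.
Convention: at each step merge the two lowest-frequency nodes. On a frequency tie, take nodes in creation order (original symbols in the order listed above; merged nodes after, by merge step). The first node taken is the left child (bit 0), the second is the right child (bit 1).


Huffman tree construction:
Step 1: Merge J(18) + H(19) = 37
Step 2: Merge G(22) + D(25) = 47
Step 3: Merge (J+H)(37) + (G+D)(47) = 84
Read each symbol's code off the tree from the root (left child = 0, right child = 1).

Codes:
  G: 10 (length 2)
  D: 11 (length 2)
  H: 01 (length 2)
  J: 00 (length 2)
Average code length: 168/84 = 2.0000 bits/symbol


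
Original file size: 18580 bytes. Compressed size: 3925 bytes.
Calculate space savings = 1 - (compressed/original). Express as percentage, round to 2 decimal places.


ratio = compressed/original = 3925/18580 = 0.211249
savings = 1 - ratio = 1 - 0.211249 = 0.788751
as a percentage: 0.788751 * 100 = 78.88%

Space savings = 1 - 3925/18580 = 78.88%


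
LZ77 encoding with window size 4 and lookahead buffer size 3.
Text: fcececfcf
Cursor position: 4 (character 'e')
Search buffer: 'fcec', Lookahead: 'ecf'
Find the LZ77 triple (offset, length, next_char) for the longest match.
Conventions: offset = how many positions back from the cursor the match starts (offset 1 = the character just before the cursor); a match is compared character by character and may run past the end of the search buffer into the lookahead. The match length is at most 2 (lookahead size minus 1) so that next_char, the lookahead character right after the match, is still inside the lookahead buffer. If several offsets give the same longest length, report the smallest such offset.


Try each offset into the search buffer:
  offset=1 (pos 3, char 'c'): match length 0
  offset=2 (pos 2, char 'e'): match length 2
  offset=3 (pos 1, char 'c'): match length 0
  offset=4 (pos 0, char 'f'): match length 0
Longest match has length 2 at offset 2.
next_char = character at position 4 + 2 = 6 -> 'f'

Best match: offset=2, length=2 (matching 'ec' starting at position 2)
LZ77 triple: (2, 2, 'f')


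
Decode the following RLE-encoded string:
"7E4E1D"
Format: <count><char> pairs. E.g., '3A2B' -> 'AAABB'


Expanding each <count><char> pair:
  7E -> 'EEEEEEE'
  4E -> 'EEEE'
  1D -> 'D'

Decoded = EEEEEEEEEEED


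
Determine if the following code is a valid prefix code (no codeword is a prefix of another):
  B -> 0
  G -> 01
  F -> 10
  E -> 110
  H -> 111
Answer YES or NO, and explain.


Checking each pair (does one codeword prefix another?):
  B='0' vs G='01': prefix -- VIOLATION

NO -- this is NOT a valid prefix code. B (0) is a prefix of G (01).


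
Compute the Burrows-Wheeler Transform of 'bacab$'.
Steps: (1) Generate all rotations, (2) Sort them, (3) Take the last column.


Rotations (sorted):
  0: $bacab -> last char: b
  1: ab$bac -> last char: c
  2: acab$b -> last char: b
  3: b$baca -> last char: a
  4: bacab$ -> last char: $
  5: cab$ba -> last char: a


BWT = bcba$a


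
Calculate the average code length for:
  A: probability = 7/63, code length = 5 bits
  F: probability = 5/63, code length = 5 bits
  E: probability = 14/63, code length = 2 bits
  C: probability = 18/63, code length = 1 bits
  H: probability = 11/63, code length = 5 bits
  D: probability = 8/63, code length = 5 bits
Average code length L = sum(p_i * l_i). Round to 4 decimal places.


Weighted contributions p_i * l_i:
  A: (7/63) * 5 = 35/63
  F: (5/63) * 5 = 25/63
  E: (14/63) * 2 = 28/63
  C: (18/63) * 1 = 18/63
  H: (11/63) * 5 = 55/63
  D: (8/63) * 5 = 40/63
Sum = (35 + 25 + 28 + 18 + 55 + 40)/63 = 201/63

L = 201/63 = 3.1905 bits/symbol


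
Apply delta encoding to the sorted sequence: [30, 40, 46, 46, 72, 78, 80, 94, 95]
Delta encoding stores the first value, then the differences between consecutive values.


First value: 30
Deltas:
  40 - 30 = 10
  46 - 40 = 6
  46 - 46 = 0
  72 - 46 = 26
  78 - 72 = 6
  80 - 78 = 2
  94 - 80 = 14
  95 - 94 = 1


Delta encoded: [30, 10, 6, 0, 26, 6, 2, 14, 1]


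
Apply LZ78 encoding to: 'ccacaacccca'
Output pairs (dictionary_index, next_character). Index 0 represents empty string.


LZ78 encoding steps:
Dictionary: {0: ''}
Step 1: w='' (idx 0), next='c' -> output (0, 'c'), add 'c' as idx 1
Step 2: w='c' (idx 1), next='a' -> output (1, 'a'), add 'ca' as idx 2
Step 3: w='ca' (idx 2), next='a' -> output (2, 'a'), add 'caa' as idx 3
Step 4: w='c' (idx 1), next='c' -> output (1, 'c'), add 'cc' as idx 4
Step 5: w='cc' (idx 4), next='a' -> output (4, 'a'), add 'cca' as idx 5


Encoded: [(0, 'c'), (1, 'a'), (2, 'a'), (1, 'c'), (4, 'a')]


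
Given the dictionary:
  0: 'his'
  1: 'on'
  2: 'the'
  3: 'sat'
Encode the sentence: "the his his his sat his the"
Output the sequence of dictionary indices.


Look up each word in the dictionary:
  'the' -> 2
  'his' -> 0
  'his' -> 0
  'his' -> 0
  'sat' -> 3
  'his' -> 0
  'the' -> 2

Encoded: [2, 0, 0, 0, 3, 0, 2]


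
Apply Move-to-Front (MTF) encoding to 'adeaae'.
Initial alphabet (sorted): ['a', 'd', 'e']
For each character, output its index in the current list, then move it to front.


MTF encoding:
'a': index 0 in ['a', 'd', 'e'] -> ['a', 'd', 'e']
'd': index 1 in ['a', 'd', 'e'] -> ['d', 'a', 'e']
'e': index 2 in ['d', 'a', 'e'] -> ['e', 'd', 'a']
'a': index 2 in ['e', 'd', 'a'] -> ['a', 'e', 'd']
'a': index 0 in ['a', 'e', 'd'] -> ['a', 'e', 'd']
'e': index 1 in ['a', 'e', 'd'] -> ['e', 'a', 'd']


Output: [0, 1, 2, 2, 0, 1]


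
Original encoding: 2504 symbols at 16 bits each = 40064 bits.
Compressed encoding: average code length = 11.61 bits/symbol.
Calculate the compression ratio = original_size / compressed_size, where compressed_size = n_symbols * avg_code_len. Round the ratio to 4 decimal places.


original_size = n_symbols * orig_bits = 2504 * 16 = 40064 bits
compressed_size = n_symbols * avg_code_len = 2504 * 11.61 = 29071.44 bits
ratio = original_size / compressed_size = 40064 / 29071.44 = 1.3781

Compression ratio = 1.3781


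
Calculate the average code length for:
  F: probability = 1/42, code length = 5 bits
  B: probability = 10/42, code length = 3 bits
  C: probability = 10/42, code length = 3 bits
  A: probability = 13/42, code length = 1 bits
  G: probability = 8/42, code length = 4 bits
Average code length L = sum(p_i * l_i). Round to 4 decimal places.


Weighted contributions p_i * l_i:
  F: (1/42) * 5 = 5/42
  B: (10/42) * 3 = 30/42
  C: (10/42) * 3 = 30/42
  A: (13/42) * 1 = 13/42
  G: (8/42) * 4 = 32/42
Sum = (5 + 30 + 30 + 13 + 32)/42 = 110/42

L = 110/42 = 2.6190 bits/symbol


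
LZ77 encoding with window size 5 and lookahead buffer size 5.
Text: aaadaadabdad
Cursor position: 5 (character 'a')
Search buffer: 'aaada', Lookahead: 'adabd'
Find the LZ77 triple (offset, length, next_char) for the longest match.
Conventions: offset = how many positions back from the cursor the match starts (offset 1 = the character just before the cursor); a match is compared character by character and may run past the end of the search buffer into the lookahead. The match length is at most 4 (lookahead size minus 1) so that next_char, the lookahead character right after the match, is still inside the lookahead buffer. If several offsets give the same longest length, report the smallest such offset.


Try each offset into the search buffer:
  offset=1 (pos 4, char 'a'): match length 1
  offset=2 (pos 3, char 'd'): match length 0
  offset=3 (pos 2, char 'a'): match length 3
  offset=4 (pos 1, char 'a'): match length 1
  offset=5 (pos 0, char 'a'): match length 1
Longest match has length 3 at offset 3.
next_char = character at position 5 + 3 = 8 -> 'b'

Best match: offset=3, length=3 (matching 'ada' starting at position 2)
LZ77 triple: (3, 3, 'b')


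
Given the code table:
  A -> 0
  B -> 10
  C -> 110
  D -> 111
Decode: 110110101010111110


Decoding:
110 -> C
110 -> C
10 -> B
10 -> B
10 -> B
111 -> D
110 -> C


Result: CCBBBDC


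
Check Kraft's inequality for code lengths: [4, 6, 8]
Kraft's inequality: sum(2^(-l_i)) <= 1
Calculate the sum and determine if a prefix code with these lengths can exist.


Sum = 2^(-4) + 2^(-6) + 2^(-8)
    = 0.0625 + 0.015625 + 0.00390625
    = 21/256 = 0.08203125
Since 0.08203125 <= 1, Kraft's inequality IS satisfied.
A prefix code with these lengths CAN exist.

Kraft sum = 0.08203125. Satisfied.


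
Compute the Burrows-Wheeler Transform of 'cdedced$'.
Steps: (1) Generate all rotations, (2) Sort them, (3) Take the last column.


Rotations (sorted):
  0: $cdedced -> last char: d
  1: cdedced$ -> last char: $
  2: ced$cded -> last char: d
  3: d$cdedce -> last char: e
  4: dced$cde -> last char: e
  5: dedced$c -> last char: c
  6: ed$cdedc -> last char: c
  7: edced$cd -> last char: d


BWT = d$deeccd


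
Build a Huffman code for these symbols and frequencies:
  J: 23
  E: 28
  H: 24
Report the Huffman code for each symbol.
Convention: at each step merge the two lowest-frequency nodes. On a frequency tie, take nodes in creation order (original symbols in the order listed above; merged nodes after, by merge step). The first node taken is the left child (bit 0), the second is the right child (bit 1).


Huffman tree construction:
Step 1: Merge J(23) + H(24) = 47
Step 2: Merge E(28) + (J+H)(47) = 75
Read each symbol's code off the tree from the root (left child = 0, right child = 1).

Codes:
  J: 10 (length 2)
  E: 0 (length 1)
  H: 11 (length 2)
Average code length: 122/75 = 1.6267 bits/symbol


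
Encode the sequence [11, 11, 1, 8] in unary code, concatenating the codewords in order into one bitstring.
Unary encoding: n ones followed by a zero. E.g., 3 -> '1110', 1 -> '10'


Encode each number as n ones followed by a terminating 0:
  11 -> 111111111110 (12 bits)
  11 -> 111111111110 (12 bits)
  1 -> 10 (2 bits)
  8 -> 111111110 (9 bits)
Total length = 12 + 12 + 2 + 9 = 35 bits.

Unary([11, 11, 1, 8]) = 11111111111011111111111010111111110 (35 bits)


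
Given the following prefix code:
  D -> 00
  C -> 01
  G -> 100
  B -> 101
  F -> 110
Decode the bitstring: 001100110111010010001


Decoding step by step:
Bits 00 -> D
Bits 110 -> F
Bits 01 -> C
Bits 101 -> B
Bits 110 -> F
Bits 100 -> G
Bits 100 -> G
Bits 01 -> C


Decoded message: DFCBFGGC


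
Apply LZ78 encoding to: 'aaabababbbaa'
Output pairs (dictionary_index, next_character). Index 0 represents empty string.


LZ78 encoding steps:
Dictionary: {0: ''}
Step 1: w='' (idx 0), next='a' -> output (0, 'a'), add 'a' as idx 1
Step 2: w='a' (idx 1), next='a' -> output (1, 'a'), add 'aa' as idx 2
Step 3: w='' (idx 0), next='b' -> output (0, 'b'), add 'b' as idx 3
Step 4: w='a' (idx 1), next='b' -> output (1, 'b'), add 'ab' as idx 4
Step 5: w='ab' (idx 4), next='b' -> output (4, 'b'), add 'abb' as idx 5
Step 6: w='b' (idx 3), next='a' -> output (3, 'a'), add 'ba' as idx 6
Step 7: w='a' (idx 1), end of input -> output (1, '')


Encoded: [(0, 'a'), (1, 'a'), (0, 'b'), (1, 'b'), (4, 'b'), (3, 'a'), (1, '')]


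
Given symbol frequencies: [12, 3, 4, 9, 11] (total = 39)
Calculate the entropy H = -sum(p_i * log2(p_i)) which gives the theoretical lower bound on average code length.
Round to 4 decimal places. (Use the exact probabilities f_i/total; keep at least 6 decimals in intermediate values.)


Per-symbol terms -p_i * log2(p_i) with p_i = f_i/39:
  p = 12/39 = 0.307692: log2(p) = -1.700440, -p*log2(p) = 0.523212
  p = 3/39 = 0.076923: log2(p) = -3.700440, -p*log2(p) = 0.284649
  p = 4/39 = 0.102564: log2(p) = -3.285402, -p*log2(p) = 0.336964
  p = 9/39 = 0.230769: log2(p) = -2.115477, -p*log2(p) = 0.488187
  p = 11/39 = 0.282051: log2(p) = -1.825971, -p*log2(p) = 0.515017
H = 0.523212 + 0.284649 + 0.336964 + 0.488187 + 0.515017 = 2.148029

H = 2.148 bits/symbol


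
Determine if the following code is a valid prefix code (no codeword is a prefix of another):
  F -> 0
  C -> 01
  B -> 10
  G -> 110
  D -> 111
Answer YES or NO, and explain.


Checking each pair (does one codeword prefix another?):
  F='0' vs C='01': prefix -- VIOLATION

NO -- this is NOT a valid prefix code. F (0) is a prefix of C (01).


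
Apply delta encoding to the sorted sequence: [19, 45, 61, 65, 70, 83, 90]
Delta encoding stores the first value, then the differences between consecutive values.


First value: 19
Deltas:
  45 - 19 = 26
  61 - 45 = 16
  65 - 61 = 4
  70 - 65 = 5
  83 - 70 = 13
  90 - 83 = 7


Delta encoded: [19, 26, 16, 4, 5, 13, 7]


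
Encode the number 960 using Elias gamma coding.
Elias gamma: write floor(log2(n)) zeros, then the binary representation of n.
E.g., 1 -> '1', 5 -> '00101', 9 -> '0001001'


num_bits = floor(log2(960)) + 1 = 10
leading_zeros = num_bits - 1 = 9
binary(960) = 1111000000

Elias gamma(960) = '000000000' + '1111000000' = 0000000001111000000 (19 bits)


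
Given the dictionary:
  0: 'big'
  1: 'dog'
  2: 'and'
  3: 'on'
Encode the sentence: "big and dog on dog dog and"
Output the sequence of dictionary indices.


Look up each word in the dictionary:
  'big' -> 0
  'and' -> 2
  'dog' -> 1
  'on' -> 3
  'dog' -> 1
  'dog' -> 1
  'and' -> 2

Encoded: [0, 2, 1, 3, 1, 1, 2]


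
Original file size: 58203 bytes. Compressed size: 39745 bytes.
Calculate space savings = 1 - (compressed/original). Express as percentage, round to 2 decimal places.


ratio = compressed/original = 39745/58203 = 0.682869
savings = 1 - ratio = 1 - 0.682869 = 0.317131
as a percentage: 0.317131 * 100 = 31.71%

Space savings = 1 - 39745/58203 = 31.71%


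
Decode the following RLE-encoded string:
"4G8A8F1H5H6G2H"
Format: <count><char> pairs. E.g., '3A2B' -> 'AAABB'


Expanding each <count><char> pair:
  4G -> 'GGGG'
  8A -> 'AAAAAAAA'
  8F -> 'FFFFFFFF'
  1H -> 'H'
  5H -> 'HHHHH'
  6G -> 'GGGGGG'
  2H -> 'HH'

Decoded = GGGGAAAAAAAAFFFFFFFFHHHHHHGGGGGGHH


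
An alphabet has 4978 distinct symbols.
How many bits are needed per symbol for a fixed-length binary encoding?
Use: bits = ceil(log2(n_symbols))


log2(4978) = 12.2814
Bracket: 2^12 = 4096 < 4978 <= 2^13 = 8192
So ceil(log2(4978)) = 13

bits = ceil(log2(4978)) = ceil(12.2814) = 13 bits


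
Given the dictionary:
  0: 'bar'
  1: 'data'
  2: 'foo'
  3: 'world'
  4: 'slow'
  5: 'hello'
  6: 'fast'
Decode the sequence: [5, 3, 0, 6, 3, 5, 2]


Look up each index in the dictionary:
  5 -> 'hello'
  3 -> 'world'
  0 -> 'bar'
  6 -> 'fast'
  3 -> 'world'
  5 -> 'hello'
  2 -> 'foo'

Decoded: "hello world bar fast world hello foo"


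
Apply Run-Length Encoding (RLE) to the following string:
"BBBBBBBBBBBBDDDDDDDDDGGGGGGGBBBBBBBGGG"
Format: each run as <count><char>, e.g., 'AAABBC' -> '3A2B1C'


Scanning runs left to right:
  i=0: run of 'B' x 12 -> '12B'
  i=12: run of 'D' x 9 -> '9D'
  i=21: run of 'G' x 7 -> '7G'
  i=28: run of 'B' x 7 -> '7B'
  i=35: run of 'G' x 3 -> '3G'

RLE = 12B9D7G7B3G


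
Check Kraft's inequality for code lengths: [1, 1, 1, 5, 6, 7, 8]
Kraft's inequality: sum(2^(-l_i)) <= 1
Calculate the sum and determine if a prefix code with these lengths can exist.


Sum = 2^(-1) + 2^(-1) + 2^(-1) + 2^(-5) + 2^(-6) + 2^(-7) + 2^(-8)
    = 0.5 + 0.5 + 0.5 + 0.03125 + 0.015625 + 0.0078125 + 0.00390625
    = 399/256 = 1.55859375
Since 1.55859375 > 1, Kraft's inequality is NOT satisfied.
A prefix code with these lengths CANNOT exist.

Kraft sum = 1.55859375. Not satisfied.


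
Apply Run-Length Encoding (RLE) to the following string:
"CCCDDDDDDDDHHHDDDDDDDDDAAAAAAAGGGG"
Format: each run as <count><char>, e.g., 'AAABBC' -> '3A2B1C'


Scanning runs left to right:
  i=0: run of 'C' x 3 -> '3C'
  i=3: run of 'D' x 8 -> '8D'
  i=11: run of 'H' x 3 -> '3H'
  i=14: run of 'D' x 9 -> '9D'
  i=23: run of 'A' x 7 -> '7A'
  i=30: run of 'G' x 4 -> '4G'

RLE = 3C8D3H9D7A4G


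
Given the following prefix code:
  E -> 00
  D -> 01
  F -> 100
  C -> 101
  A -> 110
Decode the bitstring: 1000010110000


Decoding step by step:
Bits 100 -> F
Bits 00 -> E
Bits 101 -> C
Bits 100 -> F
Bits 00 -> E


Decoded message: FECFE


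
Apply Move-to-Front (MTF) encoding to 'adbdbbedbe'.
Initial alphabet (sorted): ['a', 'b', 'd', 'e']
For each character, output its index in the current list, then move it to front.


MTF encoding:
'a': index 0 in ['a', 'b', 'd', 'e'] -> ['a', 'b', 'd', 'e']
'd': index 2 in ['a', 'b', 'd', 'e'] -> ['d', 'a', 'b', 'e']
'b': index 2 in ['d', 'a', 'b', 'e'] -> ['b', 'd', 'a', 'e']
'd': index 1 in ['b', 'd', 'a', 'e'] -> ['d', 'b', 'a', 'e']
'b': index 1 in ['d', 'b', 'a', 'e'] -> ['b', 'd', 'a', 'e']
'b': index 0 in ['b', 'd', 'a', 'e'] -> ['b', 'd', 'a', 'e']
'e': index 3 in ['b', 'd', 'a', 'e'] -> ['e', 'b', 'd', 'a']
'd': index 2 in ['e', 'b', 'd', 'a'] -> ['d', 'e', 'b', 'a']
'b': index 2 in ['d', 'e', 'b', 'a'] -> ['b', 'd', 'e', 'a']
'e': index 2 in ['b', 'd', 'e', 'a'] -> ['e', 'b', 'd', 'a']


Output: [0, 2, 2, 1, 1, 0, 3, 2, 2, 2]


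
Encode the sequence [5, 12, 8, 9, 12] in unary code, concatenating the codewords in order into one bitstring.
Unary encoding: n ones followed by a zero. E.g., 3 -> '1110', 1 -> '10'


Encode each number as n ones followed by a terminating 0:
  5 -> 111110 (6 bits)
  12 -> 1111111111110 (13 bits)
  8 -> 111111110 (9 bits)
  9 -> 1111111110 (10 bits)
  12 -> 1111111111110 (13 bits)
Total length = 6 + 13 + 9 + 10 + 13 = 51 bits.

Unary([5, 12, 8, 9, 12]) = 111110111111111111011111111011111111101111111111110 (51 bits)


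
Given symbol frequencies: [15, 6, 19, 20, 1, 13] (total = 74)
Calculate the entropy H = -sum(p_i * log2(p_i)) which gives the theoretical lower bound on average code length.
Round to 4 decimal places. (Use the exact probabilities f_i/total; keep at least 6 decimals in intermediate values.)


Per-symbol terms -p_i * log2(p_i) with p_i = f_i/74:
  p = 15/74 = 0.202703: log2(p) = -2.302563, -p*log2(p) = 0.466736
  p = 6/74 = 0.081081: log2(p) = -3.624491, -p*log2(p) = 0.293878
  p = 19/74 = 0.256757: log2(p) = -1.961526, -p*log2(p) = 0.503635
  p = 20/74 = 0.270270: log2(p) = -1.887525, -p*log2(p) = 0.510142
  p = 1/74 = 0.013514: log2(p) = -6.209453, -p*log2(p) = 0.083912
  p = 13/74 = 0.175676: log2(p) = -2.509014, -p*log2(p) = 0.440773
H = 0.466736 + 0.293878 + 0.503635 + 0.510142 + 0.083912 + 0.440773 = 2.299076

H = 2.2991 bits/symbol


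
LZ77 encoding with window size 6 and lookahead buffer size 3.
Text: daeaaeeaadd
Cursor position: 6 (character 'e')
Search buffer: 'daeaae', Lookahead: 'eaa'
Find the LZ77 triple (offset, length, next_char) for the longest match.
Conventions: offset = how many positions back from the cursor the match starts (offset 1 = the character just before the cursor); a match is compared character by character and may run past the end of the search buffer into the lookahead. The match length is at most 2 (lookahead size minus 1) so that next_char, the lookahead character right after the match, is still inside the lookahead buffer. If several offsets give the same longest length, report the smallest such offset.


Try each offset into the search buffer:
  offset=1 (pos 5, char 'e'): match length 1
  offset=2 (pos 4, char 'a'): match length 0
  offset=3 (pos 3, char 'a'): match length 0
  offset=4 (pos 2, char 'e'): match length 2
  offset=5 (pos 1, char 'a'): match length 0
  offset=6 (pos 0, char 'd'): match length 0
Longest match has length 2 at offset 4.
next_char = character at position 6 + 2 = 8 -> 'a'

Best match: offset=4, length=2 (matching 'ea' starting at position 2)
LZ77 triple: (4, 2, 'a')


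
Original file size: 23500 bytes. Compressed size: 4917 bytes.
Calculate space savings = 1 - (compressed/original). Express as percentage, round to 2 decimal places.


ratio = compressed/original = 4917/23500 = 0.209234
savings = 1 - ratio = 1 - 0.209234 = 0.790766
as a percentage: 0.790766 * 100 = 79.08%

Space savings = 1 - 4917/23500 = 79.08%


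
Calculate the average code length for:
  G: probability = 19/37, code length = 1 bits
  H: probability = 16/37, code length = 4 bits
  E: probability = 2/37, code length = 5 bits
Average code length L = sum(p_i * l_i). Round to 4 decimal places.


Weighted contributions p_i * l_i:
  G: (19/37) * 1 = 19/37
  H: (16/37) * 4 = 64/37
  E: (2/37) * 5 = 10/37
Sum = (19 + 64 + 10)/37 = 93/37

L = 93/37 = 2.5135 bits/symbol


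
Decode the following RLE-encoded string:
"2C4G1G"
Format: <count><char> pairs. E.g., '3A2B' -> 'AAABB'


Expanding each <count><char> pair:
  2C -> 'CC'
  4G -> 'GGGG'
  1G -> 'G'

Decoded = CCGGGGG


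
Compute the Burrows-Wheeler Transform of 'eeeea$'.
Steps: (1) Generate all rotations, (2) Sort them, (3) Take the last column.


Rotations (sorted):
  0: $eeeea -> last char: a
  1: a$eeee -> last char: e
  2: ea$eee -> last char: e
  3: eea$ee -> last char: e
  4: eeea$e -> last char: e
  5: eeeea$ -> last char: $


BWT = aeeee$


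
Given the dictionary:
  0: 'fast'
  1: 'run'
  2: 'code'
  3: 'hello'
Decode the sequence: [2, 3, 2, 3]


Look up each index in the dictionary:
  2 -> 'code'
  3 -> 'hello'
  2 -> 'code'
  3 -> 'hello'

Decoded: "code hello code hello"


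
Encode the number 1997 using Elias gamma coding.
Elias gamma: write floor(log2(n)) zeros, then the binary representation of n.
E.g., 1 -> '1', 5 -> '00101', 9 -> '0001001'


num_bits = floor(log2(1997)) + 1 = 11
leading_zeros = num_bits - 1 = 10
binary(1997) = 11111001101

Elias gamma(1997) = '0000000000' + '11111001101' = 000000000011111001101 (21 bits)


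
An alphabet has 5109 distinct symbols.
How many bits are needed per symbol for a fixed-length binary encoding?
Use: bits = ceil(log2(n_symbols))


log2(5109) = 12.3188
Bracket: 2^12 = 4096 < 5109 <= 2^13 = 8192
So ceil(log2(5109)) = 13

bits = ceil(log2(5109)) = ceil(12.3188) = 13 bits


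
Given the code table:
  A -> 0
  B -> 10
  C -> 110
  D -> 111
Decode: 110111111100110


Decoding:
110 -> C
111 -> D
111 -> D
10 -> B
0 -> A
110 -> C


Result: CDDBAC


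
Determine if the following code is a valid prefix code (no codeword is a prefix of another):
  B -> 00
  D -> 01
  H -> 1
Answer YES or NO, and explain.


Checking each pair (does one codeword prefix another?):
  B='00' vs D='01': no prefix
  B='00' vs H='1': no prefix
  D='01' vs B='00': no prefix
  D='01' vs H='1': no prefix
  H='1' vs B='00': no prefix
  H='1' vs D='01': no prefix
No violation found over all pairs.

YES -- this is a valid prefix code. No codeword is a prefix of any other codeword.


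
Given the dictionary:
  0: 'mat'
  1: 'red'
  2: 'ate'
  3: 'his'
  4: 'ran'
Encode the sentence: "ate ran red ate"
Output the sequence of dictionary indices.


Look up each word in the dictionary:
  'ate' -> 2
  'ran' -> 4
  'red' -> 1
  'ate' -> 2

Encoded: [2, 4, 1, 2]


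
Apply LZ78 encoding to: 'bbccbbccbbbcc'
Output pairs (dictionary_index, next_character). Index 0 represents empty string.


LZ78 encoding steps:
Dictionary: {0: ''}
Step 1: w='' (idx 0), next='b' -> output (0, 'b'), add 'b' as idx 1
Step 2: w='b' (idx 1), next='c' -> output (1, 'c'), add 'bc' as idx 2
Step 3: w='' (idx 0), next='c' -> output (0, 'c'), add 'c' as idx 3
Step 4: w='b' (idx 1), next='b' -> output (1, 'b'), add 'bb' as idx 4
Step 5: w='c' (idx 3), next='c' -> output (3, 'c'), add 'cc' as idx 5
Step 6: w='bb' (idx 4), next='b' -> output (4, 'b'), add 'bbb' as idx 6
Step 7: w='cc' (idx 5), end of input -> output (5, '')


Encoded: [(0, 'b'), (1, 'c'), (0, 'c'), (1, 'b'), (3, 'c'), (4, 'b'), (5, '')]


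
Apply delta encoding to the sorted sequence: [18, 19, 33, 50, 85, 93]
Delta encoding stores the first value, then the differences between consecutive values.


First value: 18
Deltas:
  19 - 18 = 1
  33 - 19 = 14
  50 - 33 = 17
  85 - 50 = 35
  93 - 85 = 8


Delta encoded: [18, 1, 14, 17, 35, 8]


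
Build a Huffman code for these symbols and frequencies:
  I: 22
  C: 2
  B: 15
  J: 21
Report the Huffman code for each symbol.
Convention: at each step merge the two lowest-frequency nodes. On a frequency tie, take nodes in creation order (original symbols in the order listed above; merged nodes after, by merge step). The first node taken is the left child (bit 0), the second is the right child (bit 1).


Huffman tree construction:
Step 1: Merge C(2) + B(15) = 17
Step 2: Merge (C+B)(17) + J(21) = 38
Step 3: Merge I(22) + ((C+B)+J)(38) = 60
Read each symbol's code off the tree from the root (left child = 0, right child = 1).

Codes:
  I: 0 (length 1)
  C: 100 (length 3)
  B: 101 (length 3)
  J: 11 (length 2)
Average code length: 115/60 = 1.9167 bits/symbol


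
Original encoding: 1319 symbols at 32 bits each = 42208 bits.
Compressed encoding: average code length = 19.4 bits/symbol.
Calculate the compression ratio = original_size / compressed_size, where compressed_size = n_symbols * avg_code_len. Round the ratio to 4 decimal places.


original_size = n_symbols * orig_bits = 1319 * 32 = 42208 bits
compressed_size = n_symbols * avg_code_len = 1319 * 19.4 = 25588.6 bits
ratio = original_size / compressed_size = 42208 / 25588.6 = 1.6495

Compression ratio = 1.6495


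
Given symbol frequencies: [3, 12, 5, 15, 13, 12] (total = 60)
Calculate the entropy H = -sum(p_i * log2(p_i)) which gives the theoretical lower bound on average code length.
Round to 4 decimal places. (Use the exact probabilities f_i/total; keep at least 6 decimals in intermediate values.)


Per-symbol terms -p_i * log2(p_i) with p_i = f_i/60:
  p = 3/60 = 0.050000: log2(p) = -4.321928, -p*log2(p) = 0.216096
  p = 12/60 = 0.200000: log2(p) = -2.321928, -p*log2(p) = 0.464386
  p = 5/60 = 0.083333: log2(p) = -3.584963, -p*log2(p) = 0.298747
  p = 15/60 = 0.250000: log2(p) = -2.000000, -p*log2(p) = 0.500000
  p = 13/60 = 0.216667: log2(p) = -2.206451, -p*log2(p) = 0.478064
  p = 12/60 = 0.200000: log2(p) = -2.321928, -p*log2(p) = 0.464386
H = 0.216096 + 0.464386 + 0.298747 + 0.500000 + 0.478064 + 0.464386 = 2.421679

H = 2.4217 bits/symbol


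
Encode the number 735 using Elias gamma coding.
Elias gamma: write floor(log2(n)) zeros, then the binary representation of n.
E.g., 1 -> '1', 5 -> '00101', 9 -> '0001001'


num_bits = floor(log2(735)) + 1 = 10
leading_zeros = num_bits - 1 = 9
binary(735) = 1011011111

Elias gamma(735) = '000000000' + '1011011111' = 0000000001011011111 (19 bits)
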